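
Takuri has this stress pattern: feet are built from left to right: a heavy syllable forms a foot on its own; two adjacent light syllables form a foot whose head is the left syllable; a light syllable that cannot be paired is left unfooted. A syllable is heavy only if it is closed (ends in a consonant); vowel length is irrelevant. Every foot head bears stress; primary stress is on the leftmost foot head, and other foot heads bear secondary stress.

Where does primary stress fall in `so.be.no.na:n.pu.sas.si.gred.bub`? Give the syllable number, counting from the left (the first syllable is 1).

Weights: 1 so L, 2 be L, 3 no L, 4 na:n H, 5 pu L, 6 sas H, 7 si L, 8 gred H, 9 bub H.
Parse left to right (heavy = foot alone; LL = one foot; stranded L unfooted): (ˈso.be) no (ˈna:n) pu (ˈsas) si (ˈgred) (ˈbub).
Foot heads: 1, 4, 6, 8, 9.
Primary stress on the leftmost head = syllable 1.
Primary stress: syllable 1 → ˈso.be.no.na:n.pu.sas.si.gred.bub.

1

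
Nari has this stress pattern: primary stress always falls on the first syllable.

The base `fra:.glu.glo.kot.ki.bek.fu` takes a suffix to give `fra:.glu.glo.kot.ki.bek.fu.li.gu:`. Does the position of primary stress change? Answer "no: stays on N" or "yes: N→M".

Base `fra:.glu.glo.kot.ki.bek.fu` (7 syllables):
  The word has 7 syllables; the first syllable is syllable 1 (fra:).
  → primary stress on syllable 1.
Suffixed `fra:.glu.glo.kot.ki.bek.fu.li.gu:` (9 syllables):
  The word has 9 syllables; the first syllable is syllable 1 (fra:).
  → primary stress on syllable 1.

no: stays on 1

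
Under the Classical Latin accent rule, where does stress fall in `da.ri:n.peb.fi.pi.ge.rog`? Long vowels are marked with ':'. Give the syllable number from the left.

5

Classical Latin: stress the penult if heavy (long vowel or closed), else the antepenult.
Weights: 5 pi L, 6 ge L, 7 rog H.
The penult (syllable 6, ge) is light, so stress falls on the antepenult (syllable 5, pi).
Stress on syllable 5: da.ri:n.peb.fi.ˈpi.ge.rog.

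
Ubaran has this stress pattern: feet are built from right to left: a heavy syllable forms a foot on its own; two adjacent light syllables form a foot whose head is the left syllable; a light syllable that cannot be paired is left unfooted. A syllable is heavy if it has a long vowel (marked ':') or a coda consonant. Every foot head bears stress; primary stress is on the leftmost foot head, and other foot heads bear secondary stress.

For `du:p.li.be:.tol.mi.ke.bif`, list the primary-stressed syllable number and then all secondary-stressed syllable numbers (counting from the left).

primary 1, secondary 3, 4, 5, 7

Weights: 1 du:p H, 2 li L, 3 be: H, 4 tol H, 5 mi L, 6 ke L, 7 bif H.
Parse right to left (heavy = foot alone; LL = one foot; stranded L unfooted): (ˈdu:p) li (ˈbe:) (ˈtol) (ˈmi.ke) (ˈbif).
Foot heads: 1, 3, 4, 5, 7.
Primary stress on the leftmost head = syllable 1.
Secondary stress on 3, 4, 5, 7: ˈdu:p.li.ˌbe:.ˌtol.ˌmi.ke.ˌbif.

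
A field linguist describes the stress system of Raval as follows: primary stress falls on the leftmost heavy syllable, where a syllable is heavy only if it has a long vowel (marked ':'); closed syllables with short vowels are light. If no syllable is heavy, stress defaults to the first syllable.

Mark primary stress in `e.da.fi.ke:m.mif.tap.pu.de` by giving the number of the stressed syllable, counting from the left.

Weights: 1 e L, 2 da L, 3 fi L, 4 ke:m H, 5 mif L, 6 tap L, 7 pu L, 8 de L.
Heavy syllables in the domain: 4. The leftmost is syllable 4 (ke:m).
Primary stress: syllable 4 → e.da.fi.ˈke:m.mif.tap.pu.de.

4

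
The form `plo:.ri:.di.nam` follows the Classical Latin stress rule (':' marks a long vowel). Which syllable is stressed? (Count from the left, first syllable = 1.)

Classical Latin: stress the penult if heavy (long vowel or closed), else the antepenult.
Weights: 2 ri: H, 3 di L, 4 nam H.
The penult (syllable 3, di) is light, so stress falls on the antepenult (syllable 2, ri:).
Stress on syllable 2: plo:.ˈri:.di.nam.

2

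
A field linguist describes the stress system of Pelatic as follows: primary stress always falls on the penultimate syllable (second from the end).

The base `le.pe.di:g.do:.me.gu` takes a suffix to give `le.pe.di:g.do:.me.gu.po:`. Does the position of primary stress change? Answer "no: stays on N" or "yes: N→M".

Base `le.pe.di:g.do:.me.gu` (6 syllables):
  The word has 6 syllables; the penultimate syllable (second from the end) is syllable 5 (me).
  → primary stress on syllable 5.
Suffixed `le.pe.di:g.do:.me.gu.po:` (7 syllables):
  The word has 7 syllables; the penultimate syllable (second from the end) is syllable 6 (gu).
  → primary stress on syllable 6.

yes: 5→6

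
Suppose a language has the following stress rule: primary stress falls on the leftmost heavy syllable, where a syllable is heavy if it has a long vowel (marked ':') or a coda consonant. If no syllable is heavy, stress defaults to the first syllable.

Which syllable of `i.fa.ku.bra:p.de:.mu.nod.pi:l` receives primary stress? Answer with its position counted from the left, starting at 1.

4

Weights: 1 i L, 2 fa L, 3 ku L, 4 bra:p H, 5 de: H, 6 mu L, 7 nod H, 8 pi:l H.
Heavy syllables in the domain: 4, 5, 7, 8. The leftmost is syllable 4 (bra:p).
Primary stress: syllable 4 → i.fa.ku.ˈbra:p.de:.mu.nod.pi:l.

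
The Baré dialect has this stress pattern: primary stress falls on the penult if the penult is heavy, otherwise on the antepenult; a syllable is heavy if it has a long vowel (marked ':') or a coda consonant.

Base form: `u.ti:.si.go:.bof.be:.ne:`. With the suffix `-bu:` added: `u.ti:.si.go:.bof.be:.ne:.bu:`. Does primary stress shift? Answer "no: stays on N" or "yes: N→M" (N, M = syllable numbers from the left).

yes: 6→7

Base `u.ti:.si.go:.bof.be:.ne:` (7 syllables):
  Weights: 5 bof H, 6 be: H, 7 ne: H.
  The penult (syllable 6, be:) is heavy, so it takes stress.
  → primary stress on syllable 6.
Suffixed `u.ti:.si.go:.bof.be:.ne:.bu:` (8 syllables):
  Weights: 6 be: H, 7 ne: H, 8 bu: H.
  The penult (syllable 7, ne:) is heavy, so it takes stress.
  → primary stress on syllable 7.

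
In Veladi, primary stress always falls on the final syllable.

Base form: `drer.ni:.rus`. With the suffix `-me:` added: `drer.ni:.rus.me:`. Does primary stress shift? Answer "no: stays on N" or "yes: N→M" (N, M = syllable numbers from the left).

Base `drer.ni:.rus` (3 syllables):
  The word has 3 syllables; the final syllable is syllable 3 (rus).
  → primary stress on syllable 3.
Suffixed `drer.ni:.rus.me:` (4 syllables):
  The word has 4 syllables; the final syllable is syllable 4 (me:).
  → primary stress on syllable 4.

yes: 3→4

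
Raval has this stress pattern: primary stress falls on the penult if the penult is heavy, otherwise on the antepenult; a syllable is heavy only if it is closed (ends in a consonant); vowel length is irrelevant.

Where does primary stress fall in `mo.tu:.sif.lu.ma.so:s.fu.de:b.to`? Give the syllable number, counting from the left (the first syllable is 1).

Weights: 7 fu L, 8 de:b H, 9 to L.
The penult (syllable 8, de:b) is heavy, so it takes stress.
Primary stress: syllable 8 → mo.tu:.sif.lu.ma.so:s.fu.ˈde:b.to.

8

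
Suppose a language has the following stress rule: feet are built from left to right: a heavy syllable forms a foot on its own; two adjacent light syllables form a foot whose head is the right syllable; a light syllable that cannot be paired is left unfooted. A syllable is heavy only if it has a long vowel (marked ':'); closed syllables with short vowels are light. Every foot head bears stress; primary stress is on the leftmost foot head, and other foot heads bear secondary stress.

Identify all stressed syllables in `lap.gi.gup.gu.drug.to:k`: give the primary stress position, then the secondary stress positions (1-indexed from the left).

primary 2, secondary 4, 6

Weights: 1 lap L, 2 gi L, 3 gup L, 4 gu L, 5 drug L, 6 to:k H.
Parse left to right (heavy = foot alone; LL = one foot; stranded L unfooted): (lap.ˈgi) (gup.ˈgu) drug (ˈto:k).
Foot heads: 2, 4, 6.
Primary stress on the leftmost head = syllable 2.
Secondary stress on 4, 6: lap.ˈgi.gup.ˌgu.drug.ˌto:k.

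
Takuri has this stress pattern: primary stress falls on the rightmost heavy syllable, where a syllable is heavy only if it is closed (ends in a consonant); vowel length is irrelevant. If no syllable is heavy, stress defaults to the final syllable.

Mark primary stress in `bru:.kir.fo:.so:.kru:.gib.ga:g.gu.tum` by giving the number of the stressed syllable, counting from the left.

9

Weights: 1 bru: L, 2 kir H, 3 fo: L, 4 so: L, 5 kru: L, 6 gib H, 7 ga:g H, 8 gu L, 9 tum H.
Heavy syllables in the domain: 2, 6, 7, 9. The rightmost is syllable 9 (tum).
Primary stress: syllable 9 → bru:.kir.fo:.so:.kru:.gib.ga:g.gu.ˈtum.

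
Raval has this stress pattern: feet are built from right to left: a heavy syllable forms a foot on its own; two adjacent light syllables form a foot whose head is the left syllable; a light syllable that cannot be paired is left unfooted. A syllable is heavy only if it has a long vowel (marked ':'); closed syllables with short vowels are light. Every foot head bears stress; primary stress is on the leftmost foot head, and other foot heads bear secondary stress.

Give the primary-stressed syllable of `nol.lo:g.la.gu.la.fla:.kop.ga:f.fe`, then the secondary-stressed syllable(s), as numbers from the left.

Weights: 1 nol L, 2 lo:g H, 3 la L, 4 gu L, 5 la L, 6 fla: H, 7 kop L, 8 ga:f H, 9 fe L.
Parse right to left (heavy = foot alone; LL = one foot; stranded L unfooted): nol (ˈlo:g) la (ˈgu.la) (ˈfla:) kop (ˈga:f) fe.
Foot heads: 2, 4, 6, 8.
Primary stress on the leftmost head = syllable 2.
Secondary stress on 4, 6, 8: nol.ˈlo:g.la.ˌgu.la.ˌfla:.kop.ˌga:f.fe.

primary 2, secondary 4, 6, 8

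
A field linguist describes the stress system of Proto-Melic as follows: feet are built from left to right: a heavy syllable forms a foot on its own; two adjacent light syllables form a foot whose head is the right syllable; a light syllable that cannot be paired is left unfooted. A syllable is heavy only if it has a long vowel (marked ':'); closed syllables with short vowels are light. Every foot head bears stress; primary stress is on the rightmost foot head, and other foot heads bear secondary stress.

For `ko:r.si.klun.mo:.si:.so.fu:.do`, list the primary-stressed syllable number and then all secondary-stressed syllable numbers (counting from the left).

primary 7, secondary 1, 3, 4, 5

Weights: 1 ko:r H, 2 si L, 3 klun L, 4 mo: H, 5 si: H, 6 so L, 7 fu: H, 8 do L.
Parse left to right (heavy = foot alone; LL = one foot; stranded L unfooted): (ˈko:r) (si.ˈklun) (ˈmo:) (ˈsi:) so (ˈfu:) do.
Foot heads: 1, 3, 4, 5, 7.
Primary stress on the rightmost head = syllable 7.
Secondary stress on 1, 3, 4, 5: ˌko:r.si.ˌklun.ˌmo:.ˌsi:.so.ˈfu:.do.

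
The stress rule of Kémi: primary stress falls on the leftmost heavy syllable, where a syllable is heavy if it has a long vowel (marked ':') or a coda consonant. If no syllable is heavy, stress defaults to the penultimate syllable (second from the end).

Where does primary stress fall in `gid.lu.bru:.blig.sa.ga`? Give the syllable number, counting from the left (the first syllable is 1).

1

Weights: 1 gid H, 2 lu L, 3 bru: H, 4 blig H, 5 sa L, 6 ga L.
Heavy syllables in the domain: 1, 3, 4. The leftmost is syllable 1 (gid).
Primary stress: syllable 1 → ˈgid.lu.bru:.blig.sa.ga.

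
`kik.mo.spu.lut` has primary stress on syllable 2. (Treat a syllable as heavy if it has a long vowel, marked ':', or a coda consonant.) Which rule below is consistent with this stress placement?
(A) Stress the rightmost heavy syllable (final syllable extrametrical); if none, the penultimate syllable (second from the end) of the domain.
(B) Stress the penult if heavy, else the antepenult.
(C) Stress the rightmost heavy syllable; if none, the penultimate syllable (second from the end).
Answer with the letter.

Rule A → syllable 1 (observed: 2).
Rule B → syllable 2 ✓.
Rule C → syllable 4 (observed: 2).

B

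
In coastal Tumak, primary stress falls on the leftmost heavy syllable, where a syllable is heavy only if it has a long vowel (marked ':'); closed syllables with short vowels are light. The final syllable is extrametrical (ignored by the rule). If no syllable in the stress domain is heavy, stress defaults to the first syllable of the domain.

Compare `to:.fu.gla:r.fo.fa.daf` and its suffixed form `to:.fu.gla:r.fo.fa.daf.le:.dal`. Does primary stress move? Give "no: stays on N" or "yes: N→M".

Base `to:.fu.gla:r.fo.fa.daf` (6 syllables):
  The final syllable (6, daf) is extrametrical; the stress domain is syllables 1–5.
  Weights: 1 to: H, 2 fu L, 3 gla:r H, 4 fo L, 5 fa L.
  Heavy syllables in the domain: 1, 3. The leftmost is syllable 1 (to:).
  → primary stress on syllable 1.
Suffixed `to:.fu.gla:r.fo.fa.daf.le:.dal` (8 syllables):
  The final syllable (8, dal) is extrametrical; the stress domain is syllables 1–7.
  Weights: 1 to: H, 2 fu L, 3 gla:r H, 4 fo L, 5 fa L, 6 daf L, 7 le: H.
  Heavy syllables in the domain: 1, 3, 7. The leftmost is syllable 1 (to:).
  → primary stress on syllable 1.

no: stays on 1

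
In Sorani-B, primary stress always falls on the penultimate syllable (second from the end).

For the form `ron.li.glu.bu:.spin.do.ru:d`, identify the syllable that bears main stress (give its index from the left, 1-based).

The word has 7 syllables; the penultimate syllable (second from the end) is syllable 6 (do).
Primary stress: syllable 6 → ron.li.glu.bu:.spin.ˈdo.ru:d.

6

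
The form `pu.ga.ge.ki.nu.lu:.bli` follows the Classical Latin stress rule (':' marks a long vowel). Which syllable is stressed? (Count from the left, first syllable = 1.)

6

Classical Latin: stress the penult if heavy (long vowel or closed), else the antepenult.
Weights: 5 nu L, 6 lu: H, 7 bli L.
The penult (syllable 6, lu:) is heavy, so it takes stress.
Stress on syllable 6: pu.ga.ge.ki.nu.ˈlu:.bli.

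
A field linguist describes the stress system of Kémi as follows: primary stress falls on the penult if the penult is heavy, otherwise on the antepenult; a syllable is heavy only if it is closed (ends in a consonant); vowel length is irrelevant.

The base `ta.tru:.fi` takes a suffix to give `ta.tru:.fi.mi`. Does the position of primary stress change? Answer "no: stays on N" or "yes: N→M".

yes: 1→2

Base `ta.tru:.fi` (3 syllables):
  Weights: 1 ta L, 2 tru: L, 3 fi L.
  The penult (syllable 2, tru:) is light, so stress falls on the antepenult (syllable 1, ta).
  → primary stress on syllable 1.
Suffixed `ta.tru:.fi.mi` (4 syllables):
  Weights: 2 tru: L, 3 fi L, 4 mi L.
  The penult (syllable 3, fi) is light, so stress falls on the antepenult (syllable 2, tru:).
  → primary stress on syllable 2.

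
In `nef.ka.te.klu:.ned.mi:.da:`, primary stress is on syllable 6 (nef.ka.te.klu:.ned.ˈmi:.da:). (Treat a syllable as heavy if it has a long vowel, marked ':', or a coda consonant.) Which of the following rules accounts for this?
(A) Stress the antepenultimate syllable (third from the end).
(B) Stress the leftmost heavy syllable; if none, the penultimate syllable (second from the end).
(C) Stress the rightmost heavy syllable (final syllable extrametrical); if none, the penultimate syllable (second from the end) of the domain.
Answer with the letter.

Rule A → syllable 5 (observed: 6).
Rule B → syllable 1 (observed: 6).
Rule C → syllable 6 ✓.

C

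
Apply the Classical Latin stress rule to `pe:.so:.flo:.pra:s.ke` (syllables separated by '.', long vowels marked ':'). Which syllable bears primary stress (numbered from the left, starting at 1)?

4

Classical Latin: stress the penult if heavy (long vowel or closed), else the antepenult.
Weights: 3 flo: H, 4 pra:s H, 5 ke L.
The penult (syllable 4, pra:s) is heavy, so it takes stress.
Stress on syllable 4: pe:.so:.flo:.ˈpra:s.ke.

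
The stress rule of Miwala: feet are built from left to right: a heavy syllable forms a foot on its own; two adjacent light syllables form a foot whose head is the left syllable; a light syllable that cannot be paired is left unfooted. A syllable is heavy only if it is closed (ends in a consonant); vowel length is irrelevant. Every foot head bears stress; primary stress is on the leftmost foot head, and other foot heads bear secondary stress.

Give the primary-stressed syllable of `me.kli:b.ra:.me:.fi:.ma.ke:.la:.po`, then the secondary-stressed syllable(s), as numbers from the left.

Weights: 1 me L, 2 kli:b H, 3 ra: L, 4 me: L, 5 fi: L, 6 ma L, 7 ke: L, 8 la: L, 9 po L.
Parse left to right (heavy = foot alone; LL = one foot; stranded L unfooted): me (ˈkli:b) (ˈra:.me:) (ˈfi:.ma) (ˈke:.la:) po.
Foot heads: 2, 3, 5, 7.
Primary stress on the leftmost head = syllable 2.
Secondary stress on 3, 5, 7: me.ˈkli:b.ˌra:.me:.ˌfi:.ma.ˌke:.la:.po.

primary 2, secondary 3, 5, 7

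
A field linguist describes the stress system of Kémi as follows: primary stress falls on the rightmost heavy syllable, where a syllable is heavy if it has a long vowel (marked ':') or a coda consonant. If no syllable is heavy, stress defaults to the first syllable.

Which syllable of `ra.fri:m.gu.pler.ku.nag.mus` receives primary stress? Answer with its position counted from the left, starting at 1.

7

Weights: 1 ra L, 2 fri:m H, 3 gu L, 4 pler H, 5 ku L, 6 nag H, 7 mus H.
Heavy syllables in the domain: 2, 4, 6, 7. The rightmost is syllable 7 (mus).
Primary stress: syllable 7 → ra.fri:m.gu.pler.ku.nag.ˈmus.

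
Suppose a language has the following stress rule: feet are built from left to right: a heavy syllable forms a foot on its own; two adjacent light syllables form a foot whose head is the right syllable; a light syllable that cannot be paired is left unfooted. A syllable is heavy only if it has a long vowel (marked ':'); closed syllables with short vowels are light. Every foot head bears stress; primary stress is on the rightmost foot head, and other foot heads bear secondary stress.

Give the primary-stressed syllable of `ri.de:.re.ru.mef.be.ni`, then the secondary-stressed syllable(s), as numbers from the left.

primary 6, secondary 2, 4

Weights: 1 ri L, 2 de: H, 3 re L, 4 ru L, 5 mef L, 6 be L, 7 ni L.
Parse left to right (heavy = foot alone; LL = one foot; stranded L unfooted): ri (ˈde:) (re.ˈru) (mef.ˈbe) ni.
Foot heads: 2, 4, 6.
Primary stress on the rightmost head = syllable 6.
Secondary stress on 2, 4: ri.ˌde:.re.ˌru.mef.ˈbe.ni.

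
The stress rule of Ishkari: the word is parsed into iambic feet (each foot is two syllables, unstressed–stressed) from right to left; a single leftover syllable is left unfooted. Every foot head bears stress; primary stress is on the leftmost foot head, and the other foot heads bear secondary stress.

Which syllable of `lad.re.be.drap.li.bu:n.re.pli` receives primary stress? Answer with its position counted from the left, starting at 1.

2

Parse right to left into iambic (σˈσ) feet: (lad.ˈre) (be.ˈdrap) (li.ˈbu:n) (re.ˈpli).
Foot heads (stressed positions): 2, 4, 6, 8.
End Rule Leftmost: primary stress on the leftmost head = syllable 2.
Primary stress: syllable 2 → lad.ˈre.be.drap.li.bu:n.re.pli.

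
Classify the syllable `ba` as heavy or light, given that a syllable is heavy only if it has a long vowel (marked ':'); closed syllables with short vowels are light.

light

`ba`: short vowel, open (no coda). Short vowel → light.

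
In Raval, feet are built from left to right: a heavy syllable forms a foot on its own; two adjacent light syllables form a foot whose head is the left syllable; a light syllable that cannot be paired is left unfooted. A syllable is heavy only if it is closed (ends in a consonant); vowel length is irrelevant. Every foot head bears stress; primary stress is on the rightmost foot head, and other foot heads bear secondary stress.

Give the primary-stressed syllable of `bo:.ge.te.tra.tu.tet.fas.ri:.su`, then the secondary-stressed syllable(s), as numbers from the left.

primary 8, secondary 1, 3, 6, 7

Weights: 1 bo: L, 2 ge L, 3 te L, 4 tra L, 5 tu L, 6 tet H, 7 fas H, 8 ri: L, 9 su L.
Parse left to right (heavy = foot alone; LL = one foot; stranded L unfooted): (ˈbo:.ge) (ˈte.tra) tu (ˈtet) (ˈfas) (ˈri:.su).
Foot heads: 1, 3, 6, 7, 8.
Primary stress on the rightmost head = syllable 8.
Secondary stress on 1, 3, 6, 7: ˌbo:.ge.ˌte.tra.tu.ˌtet.ˌfas.ˈri:.su.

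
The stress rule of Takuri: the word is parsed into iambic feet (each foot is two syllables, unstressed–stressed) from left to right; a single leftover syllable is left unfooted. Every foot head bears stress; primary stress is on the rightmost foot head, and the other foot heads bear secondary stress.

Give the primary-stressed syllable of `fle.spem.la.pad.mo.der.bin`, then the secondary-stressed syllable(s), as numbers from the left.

Parse left to right into iambic (σˈσ) feet: (fle.ˈspem) (la.ˈpad) (mo.ˈder) bin. Syllable 7 is left unfooted.
Foot heads (stressed positions): 2, 4, 6.
End Rule Rightmost: primary stress on the rightmost head = syllable 6.
Secondary stress on 2, 4: fle.ˌspem.la.ˌpad.mo.ˈder.bin.

primary 6, secondary 2, 4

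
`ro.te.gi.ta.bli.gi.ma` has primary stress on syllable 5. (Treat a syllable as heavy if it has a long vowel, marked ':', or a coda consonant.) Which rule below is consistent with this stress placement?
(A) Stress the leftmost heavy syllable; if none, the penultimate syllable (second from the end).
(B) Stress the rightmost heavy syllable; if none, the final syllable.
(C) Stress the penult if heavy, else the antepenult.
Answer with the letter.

C

Rule A → syllable 6 (observed: 5).
Rule B → syllable 7 (observed: 5).
Rule C → syllable 5 ✓.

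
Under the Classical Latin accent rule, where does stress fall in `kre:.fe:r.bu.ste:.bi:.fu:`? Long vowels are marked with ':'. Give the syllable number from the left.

5

Classical Latin: stress the penult if heavy (long vowel or closed), else the antepenult.
Weights: 4 ste: H, 5 bi: H, 6 fu: H.
The penult (syllable 5, bi:) is heavy, so it takes stress.
Stress on syllable 5: kre:.fe:r.bu.ste:.ˈbi:.fu:.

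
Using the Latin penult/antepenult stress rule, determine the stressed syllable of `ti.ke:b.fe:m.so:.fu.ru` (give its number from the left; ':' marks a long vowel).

4

Classical Latin: stress the penult if heavy (long vowel or closed), else the antepenult.
Weights: 4 so: H, 5 fu L, 6 ru L.
The penult (syllable 5, fu) is light, so stress falls on the antepenult (syllable 4, so:).
Stress on syllable 4: ti.ke:b.fe:m.ˈso:.fu.ru.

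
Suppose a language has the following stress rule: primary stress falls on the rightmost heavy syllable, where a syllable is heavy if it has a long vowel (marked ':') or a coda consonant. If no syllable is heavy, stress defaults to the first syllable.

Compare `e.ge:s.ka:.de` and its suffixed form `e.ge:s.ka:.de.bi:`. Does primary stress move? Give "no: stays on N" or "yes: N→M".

yes: 3→5

Base `e.ge:s.ka:.de` (4 syllables):
  Weights: 1 e L, 2 ge:s H, 3 ka: H, 4 de L.
  Heavy syllables in the domain: 2, 3. The rightmost is syllable 3 (ka:).
  → primary stress on syllable 3.
Suffixed `e.ge:s.ka:.de.bi:` (5 syllables):
  Weights: 1 e L, 2 ge:s H, 3 ka: H, 4 de L, 5 bi: H.
  Heavy syllables in the domain: 2, 3, 5. The rightmost is syllable 5 (bi:).
  → primary stress on syllable 5.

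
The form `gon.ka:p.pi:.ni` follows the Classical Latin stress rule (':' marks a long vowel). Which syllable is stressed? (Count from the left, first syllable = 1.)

3

Classical Latin: stress the penult if heavy (long vowel or closed), else the antepenult.
Weights: 2 ka:p H, 3 pi: H, 4 ni L.
The penult (syllable 3, pi:) is heavy, so it takes stress.
Stress on syllable 3: gon.ka:p.ˈpi:.ni.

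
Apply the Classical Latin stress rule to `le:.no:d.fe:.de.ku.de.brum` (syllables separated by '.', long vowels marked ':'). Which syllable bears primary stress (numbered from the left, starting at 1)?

5

Classical Latin: stress the penult if heavy (long vowel or closed), else the antepenult.
Weights: 5 ku L, 6 de L, 7 brum H.
The penult (syllable 6, de) is light, so stress falls on the antepenult (syllable 5, ku).
Stress on syllable 5: le:.no:d.fe:.de.ˈku.de.brum.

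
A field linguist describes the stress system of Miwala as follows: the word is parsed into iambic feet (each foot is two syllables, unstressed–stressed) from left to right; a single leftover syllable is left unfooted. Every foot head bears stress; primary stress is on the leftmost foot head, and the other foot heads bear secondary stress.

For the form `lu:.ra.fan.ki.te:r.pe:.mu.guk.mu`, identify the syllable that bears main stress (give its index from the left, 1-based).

2

Parse left to right into iambic (σˈσ) feet: (lu:.ˈra) (fan.ˈki) (te:r.ˈpe:) (mu.ˈguk) mu. Syllable 9 is left unfooted.
Foot heads (stressed positions): 2, 4, 6, 8.
End Rule Leftmost: primary stress on the leftmost head = syllable 2.
Primary stress: syllable 2 → lu:.ˈra.fan.ki.te:r.pe:.mu.guk.mu.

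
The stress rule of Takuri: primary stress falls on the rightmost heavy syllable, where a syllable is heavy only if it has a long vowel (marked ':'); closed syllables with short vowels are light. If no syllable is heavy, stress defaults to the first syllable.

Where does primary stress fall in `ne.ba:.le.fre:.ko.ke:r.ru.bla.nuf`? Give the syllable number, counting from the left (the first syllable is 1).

6

Weights: 1 ne L, 2 ba: H, 3 le L, 4 fre: H, 5 ko L, 6 ke:r H, 7 ru L, 8 bla L, 9 nuf L.
Heavy syllables in the domain: 2, 4, 6. The rightmost is syllable 6 (ke:r).
Primary stress: syllable 6 → ne.ba:.le.fre:.ko.ˈke:r.ru.bla.nuf.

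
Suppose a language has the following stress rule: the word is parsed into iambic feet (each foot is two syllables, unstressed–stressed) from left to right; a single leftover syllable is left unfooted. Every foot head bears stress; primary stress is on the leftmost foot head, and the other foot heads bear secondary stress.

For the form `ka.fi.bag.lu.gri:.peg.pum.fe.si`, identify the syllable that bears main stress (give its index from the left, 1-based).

Parse left to right into iambic (σˈσ) feet: (ka.ˈfi) (bag.ˈlu) (gri:.ˈpeg) (pum.ˈfe) si. Syllable 9 is left unfooted.
Foot heads (stressed positions): 2, 4, 6, 8.
End Rule Leftmost: primary stress on the leftmost head = syllable 2.
Primary stress: syllable 2 → ka.ˈfi.bag.lu.gri:.peg.pum.fe.si.

2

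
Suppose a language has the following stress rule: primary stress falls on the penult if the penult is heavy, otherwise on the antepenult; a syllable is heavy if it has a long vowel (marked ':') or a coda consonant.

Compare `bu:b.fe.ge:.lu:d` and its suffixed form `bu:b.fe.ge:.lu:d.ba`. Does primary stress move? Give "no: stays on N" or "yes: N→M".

Base `bu:b.fe.ge:.lu:d` (4 syllables):
  Weights: 2 fe L, 3 ge: H, 4 lu:d H.
  The penult (syllable 3, ge:) is heavy, so it takes stress.
  → primary stress on syllable 3.
Suffixed `bu:b.fe.ge:.lu:d.ba` (5 syllables):
  Weights: 3 ge: H, 4 lu:d H, 5 ba L.
  The penult (syllable 4, lu:d) is heavy, so it takes stress.
  → primary stress on syllable 4.

yes: 3→4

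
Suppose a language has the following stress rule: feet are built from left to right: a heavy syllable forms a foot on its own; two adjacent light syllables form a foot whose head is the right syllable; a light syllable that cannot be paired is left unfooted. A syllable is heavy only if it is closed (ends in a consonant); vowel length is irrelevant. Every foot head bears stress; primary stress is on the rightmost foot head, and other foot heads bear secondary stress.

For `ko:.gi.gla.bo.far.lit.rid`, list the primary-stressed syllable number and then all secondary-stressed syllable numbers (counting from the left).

primary 7, secondary 2, 4, 5, 6

Weights: 1 ko: L, 2 gi L, 3 gla L, 4 bo L, 5 far H, 6 lit H, 7 rid H.
Parse left to right (heavy = foot alone; LL = one foot; stranded L unfooted): (ko:.ˈgi) (gla.ˈbo) (ˈfar) (ˈlit) (ˈrid).
Foot heads: 2, 4, 5, 6, 7.
Primary stress on the rightmost head = syllable 7.
Secondary stress on 2, 4, 5, 6: ko:.ˌgi.gla.ˌbo.ˌfar.ˌlit.ˈrid.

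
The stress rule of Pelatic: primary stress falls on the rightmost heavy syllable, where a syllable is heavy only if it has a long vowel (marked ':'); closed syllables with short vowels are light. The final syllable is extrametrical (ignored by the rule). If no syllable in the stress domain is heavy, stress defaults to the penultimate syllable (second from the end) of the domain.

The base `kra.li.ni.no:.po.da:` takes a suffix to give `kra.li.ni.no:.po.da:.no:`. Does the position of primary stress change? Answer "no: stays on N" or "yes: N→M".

Base `kra.li.ni.no:.po.da:` (6 syllables):
  The final syllable (6, da:) is extrametrical; the stress domain is syllables 1–5.
  Weights: 1 kra L, 2 li L, 3 ni L, 4 no: H, 5 po L.
  Heavy syllables in the domain: 4. The rightmost is syllable 4 (no:).
  → primary stress on syllable 4.
Suffixed `kra.li.ni.no:.po.da:.no:` (7 syllables):
  The final syllable (7, no:) is extrametrical; the stress domain is syllables 1–6.
  Weights: 1 kra L, 2 li L, 3 ni L, 4 no: H, 5 po L, 6 da: H.
  Heavy syllables in the domain: 4, 6. The rightmost is syllable 6 (da:).
  → primary stress on syllable 6.

yes: 4→6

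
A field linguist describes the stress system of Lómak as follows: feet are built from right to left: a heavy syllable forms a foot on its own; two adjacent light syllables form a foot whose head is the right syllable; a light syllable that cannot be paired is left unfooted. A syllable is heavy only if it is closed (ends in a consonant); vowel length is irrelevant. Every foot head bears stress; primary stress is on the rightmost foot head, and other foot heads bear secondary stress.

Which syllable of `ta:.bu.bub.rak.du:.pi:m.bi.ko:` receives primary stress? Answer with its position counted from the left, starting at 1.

8

Weights: 1 ta: L, 2 bu L, 3 bub H, 4 rak H, 5 du: L, 6 pi:m H, 7 bi L, 8 ko: L.
Parse right to left (heavy = foot alone; LL = one foot; stranded L unfooted): (ta:.ˈbu) (ˈbub) (ˈrak) du: (ˈpi:m) (bi.ˈko:).
Foot heads: 2, 3, 4, 6, 8.
Primary stress on the rightmost head = syllable 8.
Primary stress: syllable 8 → ta:.bu.bub.rak.du:.pi:m.bi.ˈko:.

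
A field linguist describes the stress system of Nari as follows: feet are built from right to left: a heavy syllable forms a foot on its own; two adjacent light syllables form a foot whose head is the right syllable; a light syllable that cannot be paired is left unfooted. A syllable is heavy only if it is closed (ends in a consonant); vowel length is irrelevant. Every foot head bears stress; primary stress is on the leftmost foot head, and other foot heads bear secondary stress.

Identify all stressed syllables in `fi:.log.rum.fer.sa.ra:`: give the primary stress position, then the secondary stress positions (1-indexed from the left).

Weights: 1 fi: L, 2 log H, 3 rum H, 4 fer H, 5 sa L, 6 ra: L.
Parse right to left (heavy = foot alone; LL = one foot; stranded L unfooted): fi: (ˈlog) (ˈrum) (ˈfer) (sa.ˈra:).
Foot heads: 2, 3, 4, 6.
Primary stress on the leftmost head = syllable 2.
Secondary stress on 3, 4, 6: fi:.ˈlog.ˌrum.ˌfer.sa.ˌra:.

primary 2, secondary 3, 4, 6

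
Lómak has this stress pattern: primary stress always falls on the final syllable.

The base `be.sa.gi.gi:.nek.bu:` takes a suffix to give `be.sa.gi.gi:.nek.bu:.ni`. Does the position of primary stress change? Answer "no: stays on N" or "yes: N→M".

yes: 6→7

Base `be.sa.gi.gi:.nek.bu:` (6 syllables):
  The word has 6 syllables; the final syllable is syllable 6 (bu:).
  → primary stress on syllable 6.
Suffixed `be.sa.gi.gi:.nek.bu:.ni` (7 syllables):
  The word has 7 syllables; the final syllable is syllable 7 (ni).
  → primary stress on syllable 7.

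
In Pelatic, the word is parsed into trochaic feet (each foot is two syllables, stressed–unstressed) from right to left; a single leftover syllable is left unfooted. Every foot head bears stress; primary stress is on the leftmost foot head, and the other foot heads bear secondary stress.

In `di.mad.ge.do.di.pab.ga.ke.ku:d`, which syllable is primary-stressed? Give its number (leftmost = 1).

2

Parse right to left into trochaic (ˈσσ) feet: di (ˈmad.ge) (ˈdo.di) (ˈpab.ga) (ˈke.ku:d). Syllable 1 is left unfooted.
Foot heads (stressed positions): 2, 4, 6, 8.
End Rule Leftmost: primary stress on the leftmost head = syllable 2.
Primary stress: syllable 2 → di.ˈmad.ge.do.di.pab.ga.ke.ku:d.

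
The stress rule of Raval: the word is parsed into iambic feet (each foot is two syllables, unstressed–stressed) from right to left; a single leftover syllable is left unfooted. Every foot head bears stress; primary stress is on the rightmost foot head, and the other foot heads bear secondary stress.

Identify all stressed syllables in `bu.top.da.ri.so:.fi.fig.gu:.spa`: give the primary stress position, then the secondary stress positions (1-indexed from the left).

primary 9, secondary 3, 5, 7

Parse right to left into iambic (σˈσ) feet: bu (top.ˈda) (ri.ˈso:) (fi.ˈfig) (gu:.ˈspa). Syllable 1 is left unfooted.
Foot heads (stressed positions): 3, 5, 7, 9.
End Rule Rightmost: primary stress on the rightmost head = syllable 9.
Secondary stress on 3, 5, 7: bu.top.ˌda.ri.ˌso:.fi.ˌfig.gu:.ˈspa.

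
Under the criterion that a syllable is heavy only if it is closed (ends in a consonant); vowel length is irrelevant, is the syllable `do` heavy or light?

light

`do`: short vowel, open (no coda). Open (no coda) → light.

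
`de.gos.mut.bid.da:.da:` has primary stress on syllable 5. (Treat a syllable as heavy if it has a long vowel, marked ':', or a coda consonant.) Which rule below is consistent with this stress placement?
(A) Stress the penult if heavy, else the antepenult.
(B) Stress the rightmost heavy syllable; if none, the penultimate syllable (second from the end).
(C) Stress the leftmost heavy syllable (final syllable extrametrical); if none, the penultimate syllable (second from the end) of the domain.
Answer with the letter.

Rule A → syllable 5 ✓.
Rule B → syllable 6 (observed: 5).
Rule C → syllable 2 (observed: 5).

A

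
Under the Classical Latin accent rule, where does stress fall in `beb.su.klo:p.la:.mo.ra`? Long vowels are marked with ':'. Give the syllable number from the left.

4

Classical Latin: stress the penult if heavy (long vowel or closed), else the antepenult.
Weights: 4 la: H, 5 mo L, 6 ra L.
The penult (syllable 5, mo) is light, so stress falls on the antepenult (syllable 4, la:).
Stress on syllable 4: beb.su.klo:p.ˈla:.mo.ra.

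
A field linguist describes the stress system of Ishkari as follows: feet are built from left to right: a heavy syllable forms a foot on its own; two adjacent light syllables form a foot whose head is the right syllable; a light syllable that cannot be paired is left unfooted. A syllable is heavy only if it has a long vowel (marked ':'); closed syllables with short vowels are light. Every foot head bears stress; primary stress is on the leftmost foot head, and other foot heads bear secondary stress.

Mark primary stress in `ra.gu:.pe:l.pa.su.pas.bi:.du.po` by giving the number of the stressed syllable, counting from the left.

2

Weights: 1 ra L, 2 gu: H, 3 pe:l H, 4 pa L, 5 su L, 6 pas L, 7 bi: H, 8 du L, 9 po L.
Parse left to right (heavy = foot alone; LL = one foot; stranded L unfooted): ra (ˈgu:) (ˈpe:l) (pa.ˈsu) pas (ˈbi:) (du.ˈpo).
Foot heads: 2, 3, 5, 7, 9.
Primary stress on the leftmost head = syllable 2.
Primary stress: syllable 2 → ra.ˈgu:.pe:l.pa.su.pas.bi:.du.po.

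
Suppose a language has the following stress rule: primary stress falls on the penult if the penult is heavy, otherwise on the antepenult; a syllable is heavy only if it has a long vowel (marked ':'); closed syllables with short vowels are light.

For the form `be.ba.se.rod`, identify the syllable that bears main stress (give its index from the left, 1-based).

Weights: 2 ba L, 3 se L, 4 rod L.
The penult (syllable 3, se) is light, so stress falls on the antepenult (syllable 2, ba).
Primary stress: syllable 2 → be.ˈba.se.rod.

2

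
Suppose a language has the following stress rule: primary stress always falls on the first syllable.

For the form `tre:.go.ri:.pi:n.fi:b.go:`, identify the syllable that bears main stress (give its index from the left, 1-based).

1

The word has 6 syllables; the first syllable is syllable 1 (tre:).
Primary stress: syllable 1 → ˈtre:.go.ri:.pi:n.fi:b.go:.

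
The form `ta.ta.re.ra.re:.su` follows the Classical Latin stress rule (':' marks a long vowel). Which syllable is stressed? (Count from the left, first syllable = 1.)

5

Classical Latin: stress the penult if heavy (long vowel or closed), else the antepenult.
Weights: 4 ra L, 5 re: H, 6 su L.
The penult (syllable 5, re:) is heavy, so it takes stress.
Stress on syllable 5: ta.ta.re.ra.ˈre:.su.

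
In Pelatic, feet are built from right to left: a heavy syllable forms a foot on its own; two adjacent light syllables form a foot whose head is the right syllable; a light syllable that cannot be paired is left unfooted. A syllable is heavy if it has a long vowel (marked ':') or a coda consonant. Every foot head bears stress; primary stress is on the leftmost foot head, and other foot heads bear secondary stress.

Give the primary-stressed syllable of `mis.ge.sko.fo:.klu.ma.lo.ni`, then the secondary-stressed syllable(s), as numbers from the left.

primary 1, secondary 3, 4, 6, 8

Weights: 1 mis H, 2 ge L, 3 sko L, 4 fo: H, 5 klu L, 6 ma L, 7 lo L, 8 ni L.
Parse right to left (heavy = foot alone; LL = one foot; stranded L unfooted): (ˈmis) (ge.ˈsko) (ˈfo:) (klu.ˈma) (lo.ˈni).
Foot heads: 1, 3, 4, 6, 8.
Primary stress on the leftmost head = syllable 1.
Secondary stress on 3, 4, 6, 8: ˈmis.ge.ˌsko.ˌfo:.klu.ˌma.lo.ˌni.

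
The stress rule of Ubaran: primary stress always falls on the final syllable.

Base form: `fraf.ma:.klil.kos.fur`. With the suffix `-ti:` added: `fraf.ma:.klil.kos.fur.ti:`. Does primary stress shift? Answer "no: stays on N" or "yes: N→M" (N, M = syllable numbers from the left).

Base `fraf.ma:.klil.kos.fur` (5 syllables):
  The word has 5 syllables; the final syllable is syllable 5 (fur).
  → primary stress on syllable 5.
Suffixed `fraf.ma:.klil.kos.fur.ti:` (6 syllables):
  The word has 6 syllables; the final syllable is syllable 6 (ti:).
  → primary stress on syllable 6.

yes: 5→6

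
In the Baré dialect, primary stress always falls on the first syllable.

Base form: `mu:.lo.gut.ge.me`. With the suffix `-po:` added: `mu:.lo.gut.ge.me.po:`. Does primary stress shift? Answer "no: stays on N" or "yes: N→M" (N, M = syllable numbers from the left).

no: stays on 1

Base `mu:.lo.gut.ge.me` (5 syllables):
  The word has 5 syllables; the first syllable is syllable 1 (mu:).
  → primary stress on syllable 1.
Suffixed `mu:.lo.gut.ge.me.po:` (6 syllables):
  The word has 6 syllables; the first syllable is syllable 1 (mu:).
  → primary stress on syllable 1.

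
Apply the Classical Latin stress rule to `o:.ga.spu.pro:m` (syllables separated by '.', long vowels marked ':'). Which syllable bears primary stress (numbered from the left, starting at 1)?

2

Classical Latin: stress the penult if heavy (long vowel or closed), else the antepenult.
Weights: 2 ga L, 3 spu L, 4 pro:m H.
The penult (syllable 3, spu) is light, so stress falls on the antepenult (syllable 2, ga).
Stress on syllable 2: o:.ˈga.spu.pro:m.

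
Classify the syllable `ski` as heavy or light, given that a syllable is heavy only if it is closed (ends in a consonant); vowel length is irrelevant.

`ski`: short vowel, open (no coda). Open (no coda) → light.

light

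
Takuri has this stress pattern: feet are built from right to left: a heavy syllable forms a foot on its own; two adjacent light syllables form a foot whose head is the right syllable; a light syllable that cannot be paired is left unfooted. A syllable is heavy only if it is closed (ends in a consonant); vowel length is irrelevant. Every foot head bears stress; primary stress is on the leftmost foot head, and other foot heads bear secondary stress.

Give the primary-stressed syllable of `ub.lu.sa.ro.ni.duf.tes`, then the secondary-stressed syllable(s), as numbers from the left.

primary 1, secondary 3, 5, 6, 7

Weights: 1 ub H, 2 lu L, 3 sa L, 4 ro L, 5 ni L, 6 duf H, 7 tes H.
Parse right to left (heavy = foot alone; LL = one foot; stranded L unfooted): (ˈub) (lu.ˈsa) (ro.ˈni) (ˈduf) (ˈtes).
Foot heads: 1, 3, 5, 6, 7.
Primary stress on the leftmost head = syllable 1.
Secondary stress on 3, 5, 6, 7: ˈub.lu.ˌsa.ro.ˌni.ˌduf.ˌtes.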